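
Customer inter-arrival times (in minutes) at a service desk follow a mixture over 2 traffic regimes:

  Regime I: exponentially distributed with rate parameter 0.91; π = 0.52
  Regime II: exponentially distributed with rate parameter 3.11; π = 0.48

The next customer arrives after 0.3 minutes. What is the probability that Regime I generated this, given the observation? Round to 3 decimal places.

0.380

Posterior ∝ prior × likelihood, so P(k | x) ∝ π_k f_k(x); normalise over all components.
Exponential densities:
  p_I = 0.692594
  p_II = 1.22339
Unnormalised posteriors:
  π_I·p_I = 0.52 × 0.692594 = 0.360149
  π_II·p_II = 0.48 × 1.22339 = 0.587225
Normaliser: 0.360149 + 0.587225 = 0.947375
Responsibility of Regime I: 0.360149 / 0.947375 ≈ 0.380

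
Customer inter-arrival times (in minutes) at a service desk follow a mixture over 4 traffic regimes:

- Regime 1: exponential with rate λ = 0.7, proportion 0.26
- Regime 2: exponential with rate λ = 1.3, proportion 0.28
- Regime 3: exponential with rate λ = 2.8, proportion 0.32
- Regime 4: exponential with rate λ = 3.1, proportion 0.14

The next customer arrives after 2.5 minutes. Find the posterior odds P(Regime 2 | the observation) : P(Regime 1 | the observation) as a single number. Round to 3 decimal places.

The posterior odds equal the prior odds times the likelihood ratio: (π_i/π_j)·(f_i(x)/f_j(x)).
Exponential densities:
  L_1 = 0.121642
  L_2 = 0.0504065
  L_3 = 0.00255327
  L_4 = 0.0013353
Posterior odds = (π_2·L_2) / (π_1·L_1) = (0.28·0.0504065) / (0.26·0.121642) = 0.0141138 / 0.0316269 ≈ 0.446

0.446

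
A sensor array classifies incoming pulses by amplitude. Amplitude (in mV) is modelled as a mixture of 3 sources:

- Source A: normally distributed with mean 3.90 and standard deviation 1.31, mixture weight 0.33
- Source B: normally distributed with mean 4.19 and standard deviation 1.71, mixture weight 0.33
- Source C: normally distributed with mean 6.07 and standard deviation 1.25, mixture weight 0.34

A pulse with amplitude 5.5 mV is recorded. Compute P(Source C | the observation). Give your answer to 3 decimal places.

The responsibility of component k is P(Z=k) f_k(x) divided by Σ_j P(Z=j) f_j(x).
Evaluate each component's likelihood at the observed value:
  L_A = 0.144447
  L_B = 0.17397
  L_C = 0.287639
Weight by the priors:
  P(Z=A)·L_A = 0.33 × 0.144447 = 0.0476675
  P(Z=B)·L_B = 0.33 × 0.17397 = 0.0574101
  P(Z=C)·L_C = 0.34 × 0.287639 = 0.0977972
Denominator: 0.0476675 + 0.0574101 + 0.0977972 = 0.202875
P(Source C | 5.5 mV) = 0.0977972 / 0.202875 ≈ 0.482

0.482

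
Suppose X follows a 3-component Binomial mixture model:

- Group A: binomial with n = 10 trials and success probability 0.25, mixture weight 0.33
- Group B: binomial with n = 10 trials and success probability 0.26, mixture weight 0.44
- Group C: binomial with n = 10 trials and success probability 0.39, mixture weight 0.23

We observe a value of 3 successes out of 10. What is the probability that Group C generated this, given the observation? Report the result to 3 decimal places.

0.208

P(component k | x) = P(Z=k)·f_k(x) / marginal(x), where marginal(x) = Σ_j P(Z=j)·f_j(x).
Binomial probabilities:
  f_A = 0.250282
  f_B = 0.256285
  f_C = 0.223709
Unnormalised posteriors:
  P(Z=A)·f_A = 0.33 × 0.250282 = 0.0825932
  P(Z=B)·f_B = 0.44 × 0.256285 = 0.112765
  P(Z=C)·f_C = 0.23 × 0.223709 = 0.0514531
Marginal: 0.0825932 + 0.112765 + 0.0514531 = 0.246812
P(Group C | data) ≈ 0.208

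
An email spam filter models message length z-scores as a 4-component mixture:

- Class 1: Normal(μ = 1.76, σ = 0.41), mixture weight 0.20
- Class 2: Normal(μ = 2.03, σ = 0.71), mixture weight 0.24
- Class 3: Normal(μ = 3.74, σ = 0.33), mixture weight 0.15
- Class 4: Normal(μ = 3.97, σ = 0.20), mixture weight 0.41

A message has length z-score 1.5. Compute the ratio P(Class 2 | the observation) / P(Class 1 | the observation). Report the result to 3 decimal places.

Posterior odds = (P(Z=i) f_i(x)) / (P(Z=j) f_j(x)); the normalising sum cancels.
Component likelihoods at x = 1.5:
  L_1 = (1/(0.41·√(2π)))·exp(−(1.5−1.76)²/(2·0.41²)) = 0.973030·exp(-0.20107) = 0.795797
  L_2 = (1/(0.71·√(2π)))·exp(−(1.5−2.03)²/(2·0.71²)) = 0.561891·exp(-0.27862) = 0.425256
  L_3 = (1/(0.33·√(2π)))·exp(−(1.5−3.74)²/(2·0.33²)) = 1.208916·exp(-23.03765) = 1.19474e-10
  L_4 = (1/(0.20·√(2π)))·exp(−(1.5−3.97)²/(2·0.20²)) = 1.994711·exp(-76.26125) = 1.5137e-33
0.102061 / 0.159159 ≈ 0.641

0.641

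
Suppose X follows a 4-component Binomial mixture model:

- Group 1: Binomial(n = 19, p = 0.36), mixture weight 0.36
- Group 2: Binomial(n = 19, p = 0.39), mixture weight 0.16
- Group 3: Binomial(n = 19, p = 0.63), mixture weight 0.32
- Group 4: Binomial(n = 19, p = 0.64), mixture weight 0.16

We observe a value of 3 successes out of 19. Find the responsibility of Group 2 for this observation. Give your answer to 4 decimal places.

By Bayes' theorem, P(k | x) = P(Z=k) f_k(x) / Σ_j P(Z=j) f_j(x).
Binomial probabilities:
  L_1 = 0.0358188
  L_2 = 0.0211249
  L_3 = 2.98932e-05
  L_4 = 2.02164e-05
Weight by the priors:
  P(Z=1)·L_1 = 0.36 × 0.0358188 = 0.0128948
  P(Z=2)·L_2 = 0.16 × 0.0211249 = 0.00337999
  P(Z=3)·L_3 = 0.32 × 2.98932e-05 = 9.56584e-06
  P(Z=4)·L_4 = 0.16 × 2.02164e-05 = 3.23462e-06
Sum: 0.0128948 + 0.00337999 + 9.56584e-06 + 3.23462e-06 = 0.0162875
So the posterior for Group 2 is 0.00337999 / 0.0162875 ≈ 0.2075.

0.2075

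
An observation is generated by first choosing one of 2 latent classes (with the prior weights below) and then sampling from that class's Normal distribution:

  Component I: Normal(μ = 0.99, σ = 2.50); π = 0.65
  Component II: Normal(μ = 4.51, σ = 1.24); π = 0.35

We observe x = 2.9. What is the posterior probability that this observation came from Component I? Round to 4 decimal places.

Apply Bayes' rule: the posterior for each component is proportional to its prior times its likelihood at x.
Component likelihoods at x = 2.9:
  p_I = 0.119185
  p_II = 0.13849
Weight by the priors:
  π_I·p_I = 0.65 × 0.119185 = 0.0774703
  π_II·p_II = 0.35 × 0.13849 = 0.0484716
Sum: 0.0774703 + 0.0484716 = 0.125942
P(Component I | 2.9) = 0.0774703 / 0.125942 ≈ 0.6151

0.6151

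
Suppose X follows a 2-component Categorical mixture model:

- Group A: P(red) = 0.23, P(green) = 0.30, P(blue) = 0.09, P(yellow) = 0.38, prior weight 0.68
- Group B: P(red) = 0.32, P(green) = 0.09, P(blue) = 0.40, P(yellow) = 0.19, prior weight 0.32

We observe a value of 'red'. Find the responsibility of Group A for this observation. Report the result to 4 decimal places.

0.6043

The responsibility of component k is w_k f_k(x) divided by Σ_j w_j f_j(x).
Component likelihoods at x = 'red':
  f_A = P(red | comp) = 0.23
  f_B = P(red | comp) = 0.32
Unnormalised posteriors:
  w_A·f_A = 0.68 × 0.23 = 0.1564
  w_B·f_B = 0.32 × 0.32 = 0.1024
Sum: 0.1564 + 0.1024 = 0.2588
P(Group A | the observation) = 0.1564 / 0.2588 ≈ 0.6043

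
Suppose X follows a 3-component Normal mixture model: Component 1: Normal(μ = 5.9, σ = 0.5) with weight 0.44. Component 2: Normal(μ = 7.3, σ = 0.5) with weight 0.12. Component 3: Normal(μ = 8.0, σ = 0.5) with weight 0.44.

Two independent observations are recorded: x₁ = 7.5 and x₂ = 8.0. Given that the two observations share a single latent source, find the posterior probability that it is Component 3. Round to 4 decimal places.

Posterior ∝ prior × likelihood, so P(k | x) ∝ w_k f_k(x); normalise over all components.
Since both observations come from the same component, the likelihood for component k is f_k(x₁)·f_k(x₂).
  L_1 = [(1/(0.5·√(2π)))·exp(−(7.5−5.9)²/(2·0.5²)) = 0.797885·exp(-5.12000) = 0.00476818] × [0.000117886] = 5.62102e-07
  L_2 = [(1/(0.5·√(2π)))·exp(−(7.5−7.3)²/(2·0.5²)) = 0.797885·exp(-0.08000) = 0.73654] × [0.299455] = 0.220561
  L_3 = [(1/(0.5·√(2π)))·exp(−(7.5−8.0)²/(2·0.5²)) = 0.797885·exp(-0.50000) = 0.483941] × [0.797885] = 0.386129
Weight by the priors:
  w_1·L_1 = 0.44 × 5.62102e-07 = 2.47325e-07
  w_2·L_2 = 0.12 × 0.220561 = 0.0264673
  w_3·L_3 = 0.44 × 0.386129 = 0.169897
Denominator: 2.47325e-07 + 0.0264673 + 0.169897 = 0.196364
P(Component 3 | x₁, x₂) ≈ 0.8652

0.8652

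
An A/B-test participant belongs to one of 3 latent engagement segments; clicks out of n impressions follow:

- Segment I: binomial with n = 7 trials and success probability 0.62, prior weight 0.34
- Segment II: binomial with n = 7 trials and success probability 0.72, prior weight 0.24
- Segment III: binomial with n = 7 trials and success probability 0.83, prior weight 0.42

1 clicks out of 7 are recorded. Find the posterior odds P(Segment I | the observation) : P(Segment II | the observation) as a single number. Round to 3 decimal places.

Posterior odds = (w_i f_i(x)) / (w_j f_j(x)); the normalising sum cancels.
Binomial probabilities:
  f_I = 0.0130675
  f_II = 0.00242873
  f_III = 0.000140239
0.00444294 / 0.000582895 ≈ 7.622

7.622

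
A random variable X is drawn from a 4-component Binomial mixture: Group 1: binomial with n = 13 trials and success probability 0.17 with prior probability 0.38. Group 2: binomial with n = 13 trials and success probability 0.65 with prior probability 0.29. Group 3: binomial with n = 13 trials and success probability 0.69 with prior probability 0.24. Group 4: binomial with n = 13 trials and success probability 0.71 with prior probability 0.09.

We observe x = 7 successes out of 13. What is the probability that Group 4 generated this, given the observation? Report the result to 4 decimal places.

0.1028

Posterior ∝ prior × likelihood, so P(k | x) ∝ P(Z=k) f_k(x); normalise over all components.
Binomial probabilities:
  p_1 = C(13,7)·0.17^7·0.83^6 = 1716·4.10339e-06·0.32694 = 0.00230212
  p_2 = C(13,7)·0.65^7·0.35^6 = 1716·0.0490223·0.00183827 = 0.154639
  p_3 = C(13,7)·0.69^7·0.31^6 = 1716·0.0744635·0.000887504 = 0.113405
  p_4 = C(13,7)·0.71^7·0.29^6 = 1716·0.0909512·0.000594823 = 0.0928354
Multiply by the mixture weights:
  P(Z=1)·p_1 = 0.38 × 0.00230212 = 0.000874806
  P(Z=2)·p_2 = 0.29 × 0.154639 = 0.0448453
  P(Z=3)·p_3 = 0.24 × 0.113405 = 0.0272171
  P(Z=4)·p_4 = 0.09 × 0.0928354 = 0.00835519
Sum: 0.000874806 + 0.0448453 + 0.0272171 + 0.00835519 = 0.0812924
Responsibility of Group 4: 0.00835519 / 0.0812924 ≈ 0.1028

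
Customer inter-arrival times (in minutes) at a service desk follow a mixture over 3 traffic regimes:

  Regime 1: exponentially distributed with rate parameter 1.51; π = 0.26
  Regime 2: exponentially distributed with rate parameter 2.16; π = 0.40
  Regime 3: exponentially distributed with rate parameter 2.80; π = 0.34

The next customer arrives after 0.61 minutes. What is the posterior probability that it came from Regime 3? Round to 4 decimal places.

Posterior ∝ prior × likelihood, so P(k | x) ∝ π_k f_k(x); normalise over all components.
Exponential densities:
  f_1 = 0.601102
  f_2 = 0.578399
  f_3 = 0.507438
Unnormalised posteriors:
  π_1·f_1 = 0.26 × 0.601102 = 0.156287
  π_2·f_2 = 0.40 × 0.578399 = 0.231359
  π_3·f_3 = 0.34 × 0.507438 = 0.172529
Evidence: 0.156287 + 0.231359 + 0.172529 = 0.560175
So the posterior for Regime 3 is 0.172529 / 0.560175 ≈ 0.3080.

0.3080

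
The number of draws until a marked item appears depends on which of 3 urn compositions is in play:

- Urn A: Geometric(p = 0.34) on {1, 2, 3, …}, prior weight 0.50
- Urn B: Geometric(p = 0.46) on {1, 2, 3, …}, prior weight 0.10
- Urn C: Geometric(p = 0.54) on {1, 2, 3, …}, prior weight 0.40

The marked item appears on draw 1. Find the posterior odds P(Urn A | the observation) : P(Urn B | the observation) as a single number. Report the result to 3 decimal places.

3.696

Posterior odds = (π_i f_i(x)) / (π_j f_j(x)); the normalising sum cancels.
Component likelihoods at x = 1:
  L_A = 0.34·(1−0.34)^0 = 0.34·1 = 0.34
  L_B = 0.46·(1−0.46)^0 = 0.46·1 = 0.46
  L_C = 0.54·(1−0.54)^0 = 0.54·1 = 0.54
Posterior odds = (π_A·L_A) / (π_B·L_B) = (0.50·0.34) / (0.10·0.46) = 0.17 / 0.046 ≈ 3.696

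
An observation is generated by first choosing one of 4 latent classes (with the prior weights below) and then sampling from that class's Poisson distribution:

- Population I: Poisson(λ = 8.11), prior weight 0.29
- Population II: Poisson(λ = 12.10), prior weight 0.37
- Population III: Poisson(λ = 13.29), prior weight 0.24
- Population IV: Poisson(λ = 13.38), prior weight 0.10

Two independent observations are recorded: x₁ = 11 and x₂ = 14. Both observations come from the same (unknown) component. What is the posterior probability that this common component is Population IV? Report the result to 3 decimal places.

Posterior ∝ prior × likelihood, so P(k | x) ∝ π_k f_k(x); normalise over all components.
Since both observations come from the same component, the likelihood for component k is f_k(x₁)·f_k(x₂).
  f_I = [e^(−8.11)·8.11^11/11! = 0.0751528] × [0.018355] = 0.00137943
  f_II = [e^(−12.10)·12.10^11/11! = 0.113376] × [0.0919652] = 0.0104266
  f_III = [e^(−13.29)·13.29^11/11! = 0.0967933] × [0.104032] = 0.0100696
  f_IV = [e^(−13.38)·13.38^11/11! = 0.0952799] × [0.1045] = 0.00995677
Multiply by the mixture weights:
  π_I·f_I = 0.29 × 0.00137943 = 0.000400036
  π_II·f_II = 0.37 × 0.0104266 = 0.00385785
  π_III·f_III = 0.24 × 0.0100696 = 0.00241671
  π_IV·f_IV = 0.10 × 0.00995677 = 0.000995677
Marginal: 0.000400036 + 0.00385785 + 0.00241671 + 0.000995677 = 0.00767027
So the posterior for Population IV is 0.000995677 / 0.00767027 ≈ 0.130.

0.130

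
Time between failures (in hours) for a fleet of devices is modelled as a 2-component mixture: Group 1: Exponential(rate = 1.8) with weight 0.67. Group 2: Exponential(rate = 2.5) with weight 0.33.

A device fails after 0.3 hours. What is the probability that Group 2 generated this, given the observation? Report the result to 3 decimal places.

0.357

P(component k | x) = π_k·f_k(x) / marginal(x), where marginal(x) = Σ_j π_j·f_j(x).
Component likelihoods at x = 0.3 hours:
  p_1 = 1.04895
  p_2 = 1.18092
Prior × likelihood for each component:
  π_1·p_1 = 0.67 × 1.04895 = 0.702794
  π_2·p_2 = 0.33 × 1.18092 = 0.389702
Denominator: 0.702794 + 0.389702 = 1.0925
P(Group 2 | data) ≈ 0.357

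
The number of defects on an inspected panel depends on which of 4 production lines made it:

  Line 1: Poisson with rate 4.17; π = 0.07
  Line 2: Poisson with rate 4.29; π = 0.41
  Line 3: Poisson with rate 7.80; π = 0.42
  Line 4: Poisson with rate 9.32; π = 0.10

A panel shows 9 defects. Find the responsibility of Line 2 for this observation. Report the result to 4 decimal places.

0.1051

Apply Bayes' rule: the posterior for each component is proportional to its prior times its likelihood at x.
Poisson probabilities:
  p_1 = e^(−4.17)·4.17^9/9! = 0.016235
  p_2 = e^(−4.29)·4.29^9/9! = 0.0185879
  p_3 = e^(−7.80)·7.80^9/9! = 0.120668
  p_4 = e^(−9.32)·9.32^9/9! = 0.131025
Prior × likelihood for each component:
  π_1·p_1 = 0.07 × 0.016235 = 0.00113645
  π_2·p_2 = 0.41 × 0.0185879 = 0.00762102
  π_3·p_3 = 0.42 × 0.120668 = 0.0506805
  π_4·p_4 = 0.10 × 0.131025 = 0.0131025
Normaliser: 0.00113645 + 0.00762102 + 0.0506805 + 0.0131025 = 0.0725405
P(Line 2 | 9 defects) = 0.00762102 / 0.0725405 ≈ 0.1051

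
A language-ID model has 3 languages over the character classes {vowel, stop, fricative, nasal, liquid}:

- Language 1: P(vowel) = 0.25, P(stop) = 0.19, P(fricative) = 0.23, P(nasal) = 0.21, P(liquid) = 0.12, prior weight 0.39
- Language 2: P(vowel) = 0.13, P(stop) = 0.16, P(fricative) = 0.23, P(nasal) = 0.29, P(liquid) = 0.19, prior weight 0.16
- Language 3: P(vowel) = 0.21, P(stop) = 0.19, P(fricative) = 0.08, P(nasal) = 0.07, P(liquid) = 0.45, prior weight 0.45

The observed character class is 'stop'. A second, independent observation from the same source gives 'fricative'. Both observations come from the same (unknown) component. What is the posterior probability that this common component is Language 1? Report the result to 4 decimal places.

0.5725

By Bayes' theorem, P(k | x) = π_k f_k(x) / Σ_j π_j f_j(x).
Since both observations come from the same component, the likelihood for component k is f_k(x₁)·f_k(x₂).
  L_1 = [P(stop | comp) = 0.19] × [0.23] = 0.0437
  L_2 = [P(stop | comp) = 0.16] × [0.23] = 0.0368
  L_3 = [P(stop | comp) = 0.19] × [0.08] = 0.0152
Multiply by the mixture weights:
  π_1·L_1 = 0.39 × 0.0437 = 0.017043
  π_2·L_2 = 0.16 × 0.0368 = 0.005888
  π_3·L_3 = 0.45 × 0.0152 = 0.00684
Marginal: 0.017043 + 0.005888 + 0.00684 = 0.029771
P(Language 1 | x) = 0.017043 / 0.029771 ≈ 0.5725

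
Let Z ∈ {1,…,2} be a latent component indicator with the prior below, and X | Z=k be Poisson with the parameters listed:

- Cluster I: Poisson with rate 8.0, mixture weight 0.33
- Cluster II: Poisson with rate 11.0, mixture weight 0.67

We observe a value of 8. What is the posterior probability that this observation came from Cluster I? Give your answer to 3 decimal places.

P(component k | x) = π_k·f_k(x) / marginal(x), where marginal(x) = Σ_j π_j·f_j(x).
Poisson probabilities:
  p_I = 0.139587
  p_II = 0.0887936
Multiply by the mixture weights:
  π_I·p_I = 0.33 × 0.139587 = 0.0460636
  π_II·p_II = 0.67 × 0.0887936 = 0.0594917
Normaliser: 0.0460636 + 0.0594917 = 0.105555
Responsibility of Cluster I: 0.0460636 / 0.105555 ≈ 0.436

0.436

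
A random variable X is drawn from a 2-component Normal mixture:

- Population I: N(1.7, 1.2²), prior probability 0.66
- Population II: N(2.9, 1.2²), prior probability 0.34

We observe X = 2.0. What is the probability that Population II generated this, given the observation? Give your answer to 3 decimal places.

0.286

Apply Bayes' rule: the posterior for each component is proportional to its prior times its likelihood at x.
Evaluate each component's likelihood at the observed value:
  f_I = 0.322223
  f_II = 0.250948
Multiply by the mixture weights:
  π_I·f_I = 0.66 × 0.322223 = 0.212667
  π_II·f_II = 0.34 × 0.250948 = 0.0853223
Sum: 0.212667 + 0.0853223 = 0.29799
So the posterior for Population II is 0.0853223 / 0.29799 ≈ 0.286.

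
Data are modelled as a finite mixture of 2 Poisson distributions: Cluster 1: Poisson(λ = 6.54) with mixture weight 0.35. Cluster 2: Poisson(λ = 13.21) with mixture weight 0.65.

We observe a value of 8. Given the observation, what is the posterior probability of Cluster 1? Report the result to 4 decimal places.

0.6051

P(component k | x) = π_k·f_k(x) / marginal(x), where marginal(x) = Σ_j π_j·f_j(x).
Evaluate each component's likelihood at the observed value:
  p_1 = e^(−6.54)·6.54^8/8! = 0.119899
  p_2 = e^(−13.21)·13.21^8/8! = 0.0421378
Unnormalised posteriors:
  π_1·p_1 = 0.35 × 0.119899 = 0.0419646
  π_2·p_2 = 0.65 × 0.0421378 = 0.0273896
Denominator: 0.0419646 + 0.0273896 = 0.0693542
P(Cluster 1 | x) ≈ 0.6051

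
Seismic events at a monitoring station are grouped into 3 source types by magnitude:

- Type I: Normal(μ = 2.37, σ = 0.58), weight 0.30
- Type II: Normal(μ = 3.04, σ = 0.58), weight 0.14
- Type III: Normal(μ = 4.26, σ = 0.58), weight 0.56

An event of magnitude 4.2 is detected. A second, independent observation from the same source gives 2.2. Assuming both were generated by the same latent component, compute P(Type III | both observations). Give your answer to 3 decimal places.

By Bayes' theorem, P(k | x) = w_k f_k(x) / Σ_j w_j f_j(x).
Since both observations come from the same component, the likelihood for component k is f_k(x₁)·f_k(x₂).
  L_I = [(1/(0.58·√(2π)))·exp(−(4.2−2.37)²/(2·0.58²)) = 0.687832·exp(-4.97756) = 0.00473976] × [0.658911] = 0.00312308
  L_II = [(1/(0.58·√(2π)))·exp(−(4.2−3.04)²/(2·0.58²)) = 0.687832·exp(-2.00000) = 0.0930879] × [0.240999] = 0.0224341
  L_III = [(1/(0.58·√(2π)))·exp(−(4.2−4.26)²/(2·0.58²)) = 0.687832·exp(-0.00535) = 0.684161] × [0.00125379] = 0.000857795
Weight by the priors:
  w_I·L_I = 0.30 × 0.00312308 = 0.000936925
  w_II·L_II = 0.14 × 0.0224341 = 0.00314077
  w_III·L_III = 0.56 × 0.000857795 = 0.000480365
Normaliser: 0.000936925 + 0.00314077 + 0.000480365 = 0.00455806
P(Type III | x) ≈ 0.105

0.105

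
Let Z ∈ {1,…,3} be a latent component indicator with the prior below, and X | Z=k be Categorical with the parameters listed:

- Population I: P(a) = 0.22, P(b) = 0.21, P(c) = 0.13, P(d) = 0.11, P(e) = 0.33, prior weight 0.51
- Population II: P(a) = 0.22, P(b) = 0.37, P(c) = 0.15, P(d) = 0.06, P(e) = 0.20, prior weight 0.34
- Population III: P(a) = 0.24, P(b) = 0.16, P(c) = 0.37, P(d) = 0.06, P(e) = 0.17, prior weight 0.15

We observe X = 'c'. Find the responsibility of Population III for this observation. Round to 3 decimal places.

The responsibility of component k is π_k f_k(x) divided by Σ_j π_j f_j(x).
Categorical probabilities:
  f_I = 0.13
  f_II = 0.15
  f_III = 0.37
Weight by the priors:
  π_I·f_I = 0.51 × 0.13 = 0.0663
  π_II·f_II = 0.34 × 0.15 = 0.051
  π_III·f_III = 0.15 × 0.37 = 0.0555
Evidence: 0.0663 + 0.051 + 0.0555 = 0.1728
Responsibility of Population III: 0.0555 / 0.1728 ≈ 0.321

0.321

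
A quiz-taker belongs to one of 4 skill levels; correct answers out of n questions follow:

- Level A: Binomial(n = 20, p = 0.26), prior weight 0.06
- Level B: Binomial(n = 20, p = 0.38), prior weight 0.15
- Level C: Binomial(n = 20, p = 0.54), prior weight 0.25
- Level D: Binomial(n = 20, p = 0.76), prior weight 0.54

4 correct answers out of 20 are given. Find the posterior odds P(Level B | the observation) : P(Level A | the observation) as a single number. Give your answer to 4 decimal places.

Only the two components matter; the odds are (P(Z=i) f_i(x)) / (P(Z=j) f_j(x)).
Evaluate each component's likelihood at the observed value:
  p_A = 0.179017
  p_B = 0.048161
  p_C = 0.00165575
  p_D = 1.95852e-07
Odds = (0.15/0.06) × (0.048161/0.179017) = 2.5 × 0.26903 ≈ 0.6726

0.6726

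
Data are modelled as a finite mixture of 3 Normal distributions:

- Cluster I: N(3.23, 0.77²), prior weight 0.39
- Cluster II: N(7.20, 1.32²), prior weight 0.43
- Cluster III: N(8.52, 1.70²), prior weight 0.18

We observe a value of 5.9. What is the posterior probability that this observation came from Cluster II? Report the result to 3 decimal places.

Posterior ∝ prior × likelihood, so P(k | x) ∝ π_k f_k(x); normalise over all components.
Component likelihoods at x = 5.9:
  L_I = (1/(0.77·√(2π)))·exp(−(5.9−3.23)²/(2·0.77²)) = 0.518107·exp(-6.01189) = 0.00126908
  L_II = (1/(1.32·√(2π)))·exp(−(5.9−7.20)²/(2·1.32²)) = 0.302229·exp(-0.48496) = 0.186088
  L_III = (1/(1.70·√(2π)))·exp(−(5.9−8.52)²/(2·1.70²)) = 0.234672·exp(-1.18761) = 0.0715628
Weight by the priors:
  π_I·L_I = 0.39 × 0.00126908 = 0.00049494
  π_II·L_II = 0.43 × 0.186088 = 0.080018
  π_III·L_III = 0.18 × 0.0715628 = 0.0128813
Marginal: 0.00049494 + 0.080018 + 0.0128813 = 0.0933943
P(Cluster II | x) ≈ 0.857

0.857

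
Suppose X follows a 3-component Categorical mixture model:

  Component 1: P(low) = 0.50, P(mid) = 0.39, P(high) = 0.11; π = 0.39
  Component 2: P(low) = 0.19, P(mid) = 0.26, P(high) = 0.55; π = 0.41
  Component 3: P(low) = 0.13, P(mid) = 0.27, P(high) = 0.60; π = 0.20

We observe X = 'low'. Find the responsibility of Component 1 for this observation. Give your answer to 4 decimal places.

0.6524

P(component k | x) = π_k·f_k(x) / marginal(x), where marginal(x) = Σ_j π_j·f_j(x).
Evaluate each component's likelihood at the observed value:
  f_1 = P(low | comp) = 0.50
  f_2 = P(low | comp) = 0.19
  f_3 = P(low | comp) = 0.13
Multiply by the mixture weights:
  π_1·f_1 = 0.39 × 0.5 = 0.195
  π_2·f_2 = 0.41 × 0.19 = 0.0779
  π_3·f_3 = 0.20 × 0.13 = 0.026
Sum: 0.195 + 0.0779 + 0.026 = 0.2989
P(Component 1 | x) = 0.195 / 0.2989 ≈ 0.6524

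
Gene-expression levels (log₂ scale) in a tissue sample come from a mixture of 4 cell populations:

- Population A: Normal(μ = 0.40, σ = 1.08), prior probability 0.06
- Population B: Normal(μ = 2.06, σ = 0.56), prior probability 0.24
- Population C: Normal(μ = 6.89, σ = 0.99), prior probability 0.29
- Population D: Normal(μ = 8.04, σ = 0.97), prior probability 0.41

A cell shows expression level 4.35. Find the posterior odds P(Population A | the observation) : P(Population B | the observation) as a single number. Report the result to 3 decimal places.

0.691

Since P(k|x) ∝ w_k f_k(x), the posterior odds are w_i f_i(x) / (w_j f_j(x)).
Evaluate each component's likelihood at the observed value:
  f_A = 0.000460032
  f_B = 0.000166544
  f_C = 0.0149928
  f_D = 0.000296294
2.76019e-05 / 3.99706e-05 ≈ 0.691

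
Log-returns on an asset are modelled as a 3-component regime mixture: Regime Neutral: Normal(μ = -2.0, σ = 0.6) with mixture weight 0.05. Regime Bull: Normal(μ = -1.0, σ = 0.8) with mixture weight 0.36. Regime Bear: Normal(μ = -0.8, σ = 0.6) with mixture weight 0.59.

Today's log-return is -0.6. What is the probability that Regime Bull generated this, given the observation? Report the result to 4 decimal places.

Posterior ∝ prior × likelihood, so P(k | x) ∝ w_k f_k(x); normalise over all components.
Component likelihoods at x = -0.6:
  f_Neutral = 0.0437031
  f_Bull = 0.440082
  f_Bear = 0.628972
Prior × likelihood for each component:
  w_Neutral·f_Neutral = 0.05 × 0.0437031 = 0.00218516
  w_Bull·f_Bull = 0.36 × 0.440082 = 0.158429
  w_Bear·f_Bear = 0.59 × 0.628972 = 0.371094
Normaliser: 0.00218516 + 0.158429 + 0.371094 = 0.531708
P(Regime Bull | x) = 0.158429 / 0.531708 ≈ 0.2980

0.2980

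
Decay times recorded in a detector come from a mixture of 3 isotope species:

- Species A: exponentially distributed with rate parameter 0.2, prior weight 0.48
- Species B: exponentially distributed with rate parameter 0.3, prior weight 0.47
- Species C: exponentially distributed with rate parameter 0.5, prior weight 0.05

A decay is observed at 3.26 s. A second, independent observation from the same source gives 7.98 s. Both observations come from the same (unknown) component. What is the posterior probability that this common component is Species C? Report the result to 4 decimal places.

0.0129

Posterior ∝ prior × likelihood, so P(k | x) ∝ P(Z=k) f_k(x); normalise over all components.
Since both observations come from the same component, the likelihood for component k is f_k(x₁)·f_k(x₂).
  L_A = [0.2·e^(−0.2·3.26) = 0.2·e^(−0.6520) = 0.104201] × [0.0405411] = 0.00422441
  L_B = [0.3·e^(−0.3·3.26) = 0.3·e^(−0.9780) = 0.112819] × [0.0273792] = 0.00308888
  L_C = [0.5·e^(−0.5·3.26) = 0.5·e^(−1.6300) = 0.0979648] × [0.00924986] = 0.00090616
Weight by the priors:
  P(Z=A)·L_A = 0.48 × 0.00422441 = 0.00202772
  P(Z=B)·L_B = 0.47 × 0.00308888 = 0.00145178
  P(Z=C)·L_C = 0.05 × 0.00090616 = 4.5308e-05
Denominator: 0.00202772 + 0.00145178 + 4.5308e-05 = 0.0035248
P(Species C | x₁, x₂) = 4.5308e-05 / 0.0035248 ≈ 0.0129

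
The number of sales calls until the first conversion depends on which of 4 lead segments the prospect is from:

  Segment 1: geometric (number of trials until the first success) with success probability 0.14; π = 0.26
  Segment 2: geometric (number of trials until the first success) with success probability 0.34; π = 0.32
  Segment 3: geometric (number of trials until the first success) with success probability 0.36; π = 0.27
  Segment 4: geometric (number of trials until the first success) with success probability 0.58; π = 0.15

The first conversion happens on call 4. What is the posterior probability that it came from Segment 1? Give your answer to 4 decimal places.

0.2681

Posterior ∝ prior × likelihood, so P(k | x) ∝ π_k f_k(x); normalise over all components.
Evaluate each component's likelihood at the observed value:
  p_1 = 0.0890478
  p_2 = 0.0977486
  p_3 = 0.0943718
  p_4 = 0.042971
Weight by the priors:
  π_1·p_1 = 0.26 × 0.0890478 = 0.0231524
  π_2·p_2 = 0.32 × 0.0977486 = 0.0312796
  π_3·p_3 = 0.27 × 0.0943718 = 0.0254804
  π_4·p_4 = 0.15 × 0.042971 = 0.00644566
Normaliser: 0.0231524 + 0.0312796 + 0.0254804 + 0.00644566 = 0.0863581
P(Segment 1 | x) ≈ 0.2681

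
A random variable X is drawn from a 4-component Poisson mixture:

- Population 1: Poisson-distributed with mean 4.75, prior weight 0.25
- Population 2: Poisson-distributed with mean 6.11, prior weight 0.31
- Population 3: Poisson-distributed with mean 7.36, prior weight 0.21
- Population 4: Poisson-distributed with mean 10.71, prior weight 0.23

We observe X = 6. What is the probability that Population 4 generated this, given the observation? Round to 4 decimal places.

P(component k | x) = P(Z=k)·f_k(x) / marginal(x), where marginal(x) = Σ_j P(Z=j)·f_j(x).
Poisson probabilities:
  f_1 = 0.138016
  f_2 = 0.160463
  f_3 = 0.140452
  f_4 = 0.0467854
Multiply by the mixture weights:
  P(Z=1)·f_1 = 0.25 × 0.138016 = 0.0345041
  P(Z=2)·f_2 = 0.31 × 0.160463 = 0.0497436
  P(Z=3)·f_3 = 0.21 × 0.140452 = 0.0294949
  P(Z=4)·f_4 = 0.23 × 0.0467854 = 0.0107606
Normaliser: 0.0345041 + 0.0497436 + 0.0294949 + 0.0107606 = 0.124503
Responsibility of Population 4: 0.0107606 / 0.124503 ≈ 0.0864

0.0864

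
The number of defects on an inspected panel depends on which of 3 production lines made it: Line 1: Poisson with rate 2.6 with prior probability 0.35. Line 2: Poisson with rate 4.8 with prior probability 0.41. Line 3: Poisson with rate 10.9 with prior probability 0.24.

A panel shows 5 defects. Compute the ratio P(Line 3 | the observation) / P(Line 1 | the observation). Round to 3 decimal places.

Posterior odds = (π_i f_i(x)) / (π_j f_j(x)); the normalising sum cancels.
Evaluate each component's likelihood at the observed value:
  f_1 = 0.0735394
  f_2 = 0.174748
  f_3 = 0.0236669
Odds = (0.24/0.35) × (0.0236669/0.0735394) = 0.685714 × 0.321826 ≈ 0.221

0.221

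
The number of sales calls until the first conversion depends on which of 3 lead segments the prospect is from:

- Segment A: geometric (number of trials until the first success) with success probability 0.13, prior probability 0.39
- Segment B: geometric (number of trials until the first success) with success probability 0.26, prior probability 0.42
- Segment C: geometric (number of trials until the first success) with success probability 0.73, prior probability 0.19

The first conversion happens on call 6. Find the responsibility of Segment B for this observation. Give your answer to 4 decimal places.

Posterior ∝ prior × likelihood, so P(k | x) ∝ P(Z=k) f_k(x); normalise over all components.
Geometric probabilities:
  L_A = 0.13·(1−0.13)^5 = 0.13·0.498421 = 0.0647947
  L_B = 0.26·(1−0.26)^5 = 0.26·0.221901 = 0.0576942
  L_C = 0.73·(1−0.73)^5 = 0.73·0.00143489 = 0.00104747
Unnormalised posteriors:
  P(Z=A)·L_A = 0.39 × 0.0647947 = 0.0252699
  P(Z=B)·L_B = 0.42 × 0.0576942 = 0.0242316
  P(Z=C)·L_C = 0.19 × 0.00104747 = 0.000199019
Denominator: 0.0252699 + 0.0242316 + 0.000199019 = 0.0497005
So the posterior for Segment B is 0.0242316 / 0.0497005 ≈ 0.4876.

0.4876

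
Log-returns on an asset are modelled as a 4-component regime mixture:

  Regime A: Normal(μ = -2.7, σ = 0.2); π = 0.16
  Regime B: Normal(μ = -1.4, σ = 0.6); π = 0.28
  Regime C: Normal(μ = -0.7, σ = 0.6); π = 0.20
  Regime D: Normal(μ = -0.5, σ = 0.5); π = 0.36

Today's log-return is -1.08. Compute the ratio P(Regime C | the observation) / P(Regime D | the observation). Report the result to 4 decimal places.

Posterior odds = (w_i f_i(x)) / (w_j f_j(x)); the normalising sum cancels.
Evaluate each component's likelihood at the observed value:
  p_A = 1.1294e-14
  p_B = 0.576756
  p_C = 0.544075
  p_D = 0.407143
0.108815 / 0.146571 ≈ 0.7424

0.7424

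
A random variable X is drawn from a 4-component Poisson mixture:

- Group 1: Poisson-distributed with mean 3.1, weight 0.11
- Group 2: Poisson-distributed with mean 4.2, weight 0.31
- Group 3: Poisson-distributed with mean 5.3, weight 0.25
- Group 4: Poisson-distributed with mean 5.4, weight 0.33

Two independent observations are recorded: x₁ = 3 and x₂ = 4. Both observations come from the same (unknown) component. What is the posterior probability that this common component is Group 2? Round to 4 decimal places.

Apply Bayes' rule: the posterior for each component is proportional to its prior times its likelihood at x.
Since both observations come from the same component, the likelihood for component k is f_k(x₁)·f_k(x₂).
  f_1 = [0.223677] × [0.17335] = 0.0387743
  f_2 = [0.185165] × [0.194424] = 0.0360005
  f_3 = [0.123856] × [0.164109] = 0.0203258
  f_4 = [0.118533] × [0.16002] = 0.0189676
Multiply by the mixture weights:
  π_1·f_1 = 0.11 × 0.0387743 = 0.00426517
  π_2·f_2 = 0.31 × 0.0360005 = 0.0111602
  π_3·f_3 = 0.25 × 0.0203258 = 0.00508144
  π_4·f_4 = 0.33 × 0.0189676 = 0.00625932
Normaliser: 0.00426517 + 0.0111602 + 0.00508144 + 0.00625932 = 0.0267661
So the posterior for Group 2 is 0.0111602 / 0.0267661 ≈ 0.4170.

0.4170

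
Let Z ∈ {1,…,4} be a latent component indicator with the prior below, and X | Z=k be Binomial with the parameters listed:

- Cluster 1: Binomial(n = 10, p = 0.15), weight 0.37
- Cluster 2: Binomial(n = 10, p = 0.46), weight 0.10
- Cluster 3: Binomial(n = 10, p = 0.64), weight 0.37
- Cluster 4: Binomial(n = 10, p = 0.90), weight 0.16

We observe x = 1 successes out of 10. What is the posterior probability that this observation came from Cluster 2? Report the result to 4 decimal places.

0.0138

By Bayes' theorem, P(k | x) = π_k f_k(x) / Σ_j π_j f_j(x).
Binomial probabilities:
  L_1 = C(10,1)·0.15^1·0.85^9 = 10·0.15·0.231617 = 0.347425
  L_2 = C(10,1)·0.46^1·0.54^9 = 10·0.46·0.00390431 = 0.0179598
  L_3 = C(10,1)·0.64^1·0.36^9 = 10·0.64·0.00010156 = 0.000649984
  L_4 = C(10,1)·0.90^1·0.10^9 = 10·0.9·1e-09 = 9e-09
Prior × likelihood for each component:
  π_1·L_1 = 0.37 × 0.347425 = 0.128547
  π_2·L_2 = 0.10 × 0.0179598 = 0.00179598
  π_3·L_3 = 0.37 × 0.000649984 = 0.000240494
  π_4·L_4 = 0.16 × 9e-09 = 1.44e-09
Denominator: 0.128547 + 0.00179598 + 0.000240494 + 1.44e-09 = 0.130584
P(Cluster 2 | data) ≈ 0.0138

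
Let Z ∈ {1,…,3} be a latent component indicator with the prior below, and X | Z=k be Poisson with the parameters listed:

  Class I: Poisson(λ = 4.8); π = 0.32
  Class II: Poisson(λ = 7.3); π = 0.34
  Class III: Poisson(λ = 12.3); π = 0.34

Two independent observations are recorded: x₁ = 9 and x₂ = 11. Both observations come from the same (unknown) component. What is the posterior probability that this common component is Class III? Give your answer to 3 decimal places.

Apply Bayes' rule: the posterior for each component is proportional to its prior times its likelihood at x.
Since both observations come from the same component, the likelihood for component k is f_k(x₁)·f_k(x₂).
  L_I = [0.0306757] × [0.00642517] = 0.000197097
  L_II = [0.109596] × [0.0530941] = 0.00581887
  L_III = [0.0808278] × [0.111168] = 0.00898544
Prior × likelihood for each component:
  P(Z=I)·L_I = 0.32 × 0.000197097 = 6.30709e-05
  P(Z=II)·L_II = 0.34 × 0.00581887 = 0.00197842
  P(Z=III)·L_III = 0.34 × 0.00898544 = 0.00305505
Denominator: 6.30709e-05 + 0.00197842 + 0.00305505 = 0.00509654
So the posterior for Class III is 0.00305505 / 0.00509654 ≈ 0.599.

0.599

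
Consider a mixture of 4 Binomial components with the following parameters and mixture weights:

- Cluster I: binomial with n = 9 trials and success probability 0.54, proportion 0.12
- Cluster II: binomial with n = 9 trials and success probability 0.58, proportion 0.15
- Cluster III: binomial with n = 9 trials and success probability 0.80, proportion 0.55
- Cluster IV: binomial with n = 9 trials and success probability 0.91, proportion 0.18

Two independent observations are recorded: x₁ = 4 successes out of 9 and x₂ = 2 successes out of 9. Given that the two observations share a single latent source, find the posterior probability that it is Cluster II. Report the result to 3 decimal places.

P(component k | x) = π_k·f_k(x) / marginal(x), where marginal(x) = Σ_j π_j·f_j(x).
Since both observations come from the same component, the likelihood for component k is f_k(x₁)·f_k(x₂).
  p_I = [C(9,4)·0.54^4·0.46^5 = 126·0.0850306·0.0205963 = 0.220666] × [0.0457504] = 0.0100955
  p_II = [C(9,4)·0.58^4·0.42^5 = 126·0.113165·0.0130691 = 0.18635] × [0.0279192] = 0.00520274
  p_III = [C(9,4)·0.80^4·0.20^5 = 126·0.4096·0.00032 = 0.0165151] × [0.000294912] = 4.87049e-06
  p_IV = [C(9,4)·0.91^4·0.09^5 = 126·0.68575·5.9049e-06 = 0.00051021] × [1.42588e-06] = 7.27498e-10
Unnormalised posteriors:
  π_I·p_I = 0.12 × 0.0100955 = 0.00121146
  π_II·p_II = 0.15 × 0.00520274 = 0.000780412
  π_III·p_III = 0.55 × 4.87049e-06 = 2.67877e-06
  π_IV·p_IV = 0.18 × 7.27498e-10 = 1.3095e-10
Denominator: 0.00121146 + 0.000780412 + 2.67877e-06 + 1.3095e-10 = 0.00199456
So the posterior for Cluster II is 0.000780412 / 0.00199456 ≈ 0.391.

0.391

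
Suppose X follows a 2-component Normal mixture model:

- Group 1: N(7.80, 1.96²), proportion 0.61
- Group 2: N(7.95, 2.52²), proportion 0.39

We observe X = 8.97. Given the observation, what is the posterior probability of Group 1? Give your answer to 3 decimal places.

By Bayes' theorem, P(k | x) = P(Z=k) f_k(x) / Σ_j P(Z=j) f_j(x).
Normal densities:
  p_1 = (1/(1.96·√(2π)))·exp(−(8.97−7.80)²/(2·1.96²)) = 0.203542·exp(-0.17817) = 0.170324
  p_2 = (1/(2.52·√(2π)))·exp(−(8.97−7.95)²/(2·2.52²)) = 0.158310·exp(-0.08192) = 0.145859
Prior × likelihood for each component:
  P(Z=1)·p_1 = 0.61 × 0.170324 = 0.103898
  P(Z=2)·p_2 = 0.39 × 0.145859 = 0.0568851
Sum: 0.103898 + 0.0568851 = 0.160783
Responsibility of Group 1: 0.103898 / 0.160783 ≈ 0.646

0.646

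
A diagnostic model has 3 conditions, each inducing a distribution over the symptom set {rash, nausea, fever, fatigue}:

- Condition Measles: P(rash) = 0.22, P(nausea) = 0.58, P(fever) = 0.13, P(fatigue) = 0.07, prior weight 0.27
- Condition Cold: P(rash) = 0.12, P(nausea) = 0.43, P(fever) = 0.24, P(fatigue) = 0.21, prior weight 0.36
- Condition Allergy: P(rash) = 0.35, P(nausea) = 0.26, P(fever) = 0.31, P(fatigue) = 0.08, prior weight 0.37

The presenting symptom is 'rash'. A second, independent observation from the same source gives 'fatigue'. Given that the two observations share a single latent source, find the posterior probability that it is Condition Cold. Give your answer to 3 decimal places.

The responsibility of component k is w_k f_k(x) divided by Σ_j w_j f_j(x).
Since both observations come from the same component, the likelihood for component k is f_k(x₁)·f_k(x₂).
  f_Measles = [P(rash | comp) = 0.22] × [0.07] = 0.0154
  f_Cold = [P(rash | comp) = 0.12] × [0.21] = 0.0252
  f_Allergy = [P(rash | comp) = 0.35] × [0.08] = 0.028
Prior × likelihood for each component:
  w_Measles·f_Measles = 0.27 × 0.0154 = 0.004158
  w_Cold·f_Cold = 0.36 × 0.0252 = 0.009072
  w_Allergy·f_Allergy = 0.37 × 0.028 = 0.01036
Marginal: 0.004158 + 0.009072 + 0.01036 = 0.02359
P(Condition Cold | x₁, x₂) = 0.009072 / 0.02359 ≈ 0.385

0.385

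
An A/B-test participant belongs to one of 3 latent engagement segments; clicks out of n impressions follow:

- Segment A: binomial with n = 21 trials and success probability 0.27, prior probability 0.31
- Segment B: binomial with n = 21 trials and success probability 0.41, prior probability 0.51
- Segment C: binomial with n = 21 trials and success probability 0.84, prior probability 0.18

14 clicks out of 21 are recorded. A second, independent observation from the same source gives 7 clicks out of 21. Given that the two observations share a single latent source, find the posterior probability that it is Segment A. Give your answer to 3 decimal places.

Posterior ∝ prior × likelihood, so P(k | x) ∝ w_k f_k(x); normalise over all components.
Since both observations come from the same component, the likelihood for component k is f_k(x₁)·f_k(x₂).
  p_A = [C(21,14)·0.27^14·0.73^7 = 116280·1.09419e-08·0.110474 = 0.000140559] × [0.148447] = 2.08655e-05
  p_B = [C(21,14)·0.41^14·0.59^7 = 116280·3.79292e-06·0.0248865 = 0.010976] × [0.140256] = 0.00153944
  p_C = [C(21,14)·0.84^14·0.16^7 = 116280·0.0870783·2.68435e-06 = 0.0271803] × [2.47252e-07] = 6.72039e-09
Multiply by the mixture weights:
  w_A·p_A = 0.31 × 2.08655e-05 = 6.46831e-06
  w_B·p_B = 0.51 × 0.00153944 = 0.000785115
  w_C·p_C = 0.18 × 6.72039e-09 = 1.20967e-09
Evidence: 6.46831e-06 + 0.000785115 + 1.20967e-09 = 0.000791585
P(Segment A | x₁,x₂) = 6.46831e-06 / 0.000791585 ≈ 0.008

0.008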